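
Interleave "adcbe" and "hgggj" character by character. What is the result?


Interleaving "adcbe" and "hgggj":
  Position 0: 'a' from first, 'h' from second => "ah"
  Position 1: 'd' from first, 'g' from second => "dg"
  Position 2: 'c' from first, 'g' from second => "cg"
  Position 3: 'b' from first, 'g' from second => "bg"
  Position 4: 'e' from first, 'j' from second => "ej"
Result: ahdgcgbgej

ahdgcgbgej


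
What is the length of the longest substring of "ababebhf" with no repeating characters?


Input: "ababebhf"
Sliding window (track last position of each char):
  Position 0 ('a'): window [0,0] length 1 -- new best
  Position 1 ('b'): window [0,1] length 2 -- new best
  Position 2 ('a'): repeat (last at 0), move window start to 1
  Position 2 ('a'): window [1,2] length 2
  Position 3 ('b'): repeat (last at 1), move window start to 2
  Position 3 ('b'): window [2,3] length 2
  Position 4 ('e'): window [2,4] length 3 -- new best
  Position 5 ('b'): repeat (last at 3), move window start to 4
  Position 5 ('b'): window [4,5] length 2
  Position 6 ('h'): window [4,6] length 3
  Position 7 ('f'): window [4,7] length 4 -- new best
Longest substring with no repeats: "ebhf" with length 4

4


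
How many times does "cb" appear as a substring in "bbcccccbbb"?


Searching for "cb" in "bbcccccbbb"
Scanning each position:
  Position 0: "bb" => no
  Position 1: "bc" => no
  Position 2: "cc" => no
  Position 3: "cc" => no
  Position 4: "cc" => no
  Position 5: "cc" => no
  Position 6: "cb" => MATCH
  Position 7: "bb" => no
  Position 8: "bb" => no
Total occurrences: 1

1


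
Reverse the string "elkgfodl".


Input: elkgfodl
Reading characters right to left:
  Position 7: 'l'
  Position 6: 'd'
  Position 5: 'o'
  Position 4: 'f'
  Position 3: 'g'
  Position 2: 'k'
  Position 1: 'l'
  Position 0: 'e'
Reversed: ldofgkle

ldofgkle


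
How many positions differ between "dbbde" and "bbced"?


Comparing "dbbde" and "bbced" position by position:
  Position 0: 'd' vs 'b' => DIFFER
  Position 1: 'b' vs 'b' => same
  Position 2: 'b' vs 'c' => DIFFER
  Position 3: 'd' vs 'e' => DIFFER
  Position 4: 'e' vs 'd' => DIFFER
Positions that differ: 4

4


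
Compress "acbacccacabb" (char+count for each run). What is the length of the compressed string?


Input: acbacccacabb
Runs:
  'a' x 1 => "a1"
  'c' x 1 => "c1"
  'b' x 1 => "b1"
  'a' x 1 => "a1"
  'c' x 3 => "c3"
  'a' x 1 => "a1"
  'c' x 1 => "c1"
  'a' x 1 => "a1"
  'b' x 2 => "b2"
Compressed: "a1c1b1a1c3a1c1a1b2"
Compressed length: 18

18


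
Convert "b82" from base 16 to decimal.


Input: "b82" in base 16
Positional expansion:
  Digit 'b' (value 11) x 16^2 = 2816
  Digit '8' (value 8) x 16^1 = 128
  Digit '2' (value 2) x 16^0 = 2
Sum = 2946

2946


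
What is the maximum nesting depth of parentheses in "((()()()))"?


Input: "((()()()))"
Tracking depth:
  Position 0 '(': depth becomes 1
  Position 1 '(': depth becomes 2
  Position 2 '(': depth becomes 3
  Position 3 ')': depth becomes 2
  Position 4 '(': depth becomes 3
  Position 5 ')': depth becomes 2
  Position 6 '(': depth becomes 3
  Position 7 ')': depth becomes 2
  Position 8 ')': depth becomes 1
  Position 9 ')': depth becomes 0
Maximum depth reached: 3

3


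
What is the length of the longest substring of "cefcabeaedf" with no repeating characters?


Input: "cefcabeaedf"
Sliding window (track last position of each char):
  Position 0 ('c'): window [0,0] length 1 -- new best
  Position 1 ('e'): window [0,1] length 2 -- new best
  Position 2 ('f'): window [0,2] length 3 -- new best
  Position 3 ('c'): repeat (last at 0), move window start to 1
  Position 3 ('c'): window [1,3] length 3
  Position 4 ('a'): window [1,4] length 4 -- new best
  Position 5 ('b'): window [1,5] length 5 -- new best
  Position 6 ('e'): repeat (last at 1), move window start to 2
  Position 6 ('e'): window [2,6] length 5
  Position 7 ('a'): repeat (last at 4), move window start to 5
  Position 7 ('a'): window [5,7] length 3
  Position 8 ('e'): repeat (last at 6), move window start to 7
  Position 8 ('e'): window [7,8] length 2
  Position 9 ('d'): window [7,9] length 3
  Position 10 ('f'): window [7,10] length 4
Longest substring with no repeats: "efcab" with length 5

5


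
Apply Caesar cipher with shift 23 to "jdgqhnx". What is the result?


Caesar cipher: shift "jdgqhnx" by 23
  'j' (pos 9) + 23 = pos 6 = 'g'
  'd' (pos 3) + 23 = pos 0 = 'a'
  'g' (pos 6) + 23 = pos 3 = 'd'
  'q' (pos 16) + 23 = pos 13 = 'n'
  'h' (pos 7) + 23 = pos 4 = 'e'
  'n' (pos 13) + 23 = pos 10 = 'k'
  'x' (pos 23) + 23 = pos 20 = 'u'
Result: gadneku

gadneku


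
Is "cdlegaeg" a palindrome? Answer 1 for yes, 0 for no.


Input: cdlegaeg
Reversed: geageldc
  Compare pos 0 ('c') with pos 7 ('g'): MISMATCH
  Compare pos 1 ('d') with pos 6 ('e'): MISMATCH
  Compare pos 2 ('l') with pos 5 ('a'): MISMATCH
  Compare pos 3 ('e') with pos 4 ('g'): MISMATCH
Result: not a palindrome

0


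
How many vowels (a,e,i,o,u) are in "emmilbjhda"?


Input: emmilbjhda
Checking each character:
  'e' at position 0: vowel (running total: 1)
  'm' at position 1: consonant
  'm' at position 2: consonant
  'i' at position 3: vowel (running total: 2)
  'l' at position 4: consonant
  'b' at position 5: consonant
  'j' at position 6: consonant
  'h' at position 7: consonant
  'd' at position 8: consonant
  'a' at position 9: vowel (running total: 3)
Total vowels: 3

3


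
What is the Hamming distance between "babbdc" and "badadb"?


Comparing "babbdc" and "badadb" position by position:
  Position 0: 'b' vs 'b' => same
  Position 1: 'a' vs 'a' => same
  Position 2: 'b' vs 'd' => differ
  Position 3: 'b' vs 'a' => differ
  Position 4: 'd' vs 'd' => same
  Position 5: 'c' vs 'b' => differ
Total differences (Hamming distance): 3

3


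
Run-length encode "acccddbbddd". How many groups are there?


Input: acccddbbddd
Scanning for consecutive runs:
  Group 1: 'a' x 1 (positions 0-0)
  Group 2: 'c' x 3 (positions 1-3)
  Group 3: 'd' x 2 (positions 4-5)
  Group 4: 'b' x 2 (positions 6-7)
  Group 5: 'd' x 3 (positions 8-10)
Total groups: 5

5


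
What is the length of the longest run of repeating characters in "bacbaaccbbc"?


Input: "bacbaaccbbc"
Scanning for longest run:
  Position 1 ('a'): new char, reset run to 1
  Position 2 ('c'): new char, reset run to 1
  Position 3 ('b'): new char, reset run to 1
  Position 4 ('a'): new char, reset run to 1
  Position 5 ('a'): continues run of 'a', length=2
  Position 6 ('c'): new char, reset run to 1
  Position 7 ('c'): continues run of 'c', length=2
  Position 8 ('b'): new char, reset run to 1
  Position 9 ('b'): continues run of 'b', length=2
  Position 10 ('c'): new char, reset run to 1
Longest run: 'a' with length 2

2


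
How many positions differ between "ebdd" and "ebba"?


Comparing "ebdd" and "ebba" position by position:
  Position 0: 'e' vs 'e' => same
  Position 1: 'b' vs 'b' => same
  Position 2: 'd' vs 'b' => DIFFER
  Position 3: 'd' vs 'a' => DIFFER
Positions that differ: 2

2


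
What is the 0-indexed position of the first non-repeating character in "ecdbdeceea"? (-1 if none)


Input: ecdbdeceea
Character frequencies:
  'a': 1
  'b': 1
  'c': 2
  'd': 2
  'e': 4
Scanning left to right for freq == 1:
  Position 0 ('e'): freq=4, skip
  Position 1 ('c'): freq=2, skip
  Position 2 ('d'): freq=2, skip
  Position 3 ('b'): unique! => answer = 3

3


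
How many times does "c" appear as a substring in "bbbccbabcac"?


Searching for "c" in "bbbccbabcac"
Scanning each position:
  Position 0: "b" => no
  Position 1: "b" => no
  Position 2: "b" => no
  Position 3: "c" => MATCH
  Position 4: "c" => MATCH
  Position 5: "b" => no
  Position 6: "a" => no
  Position 7: "b" => no
  Position 8: "c" => MATCH
  Position 9: "a" => no
  Position 10: "c" => MATCH
Total occurrences: 4

4


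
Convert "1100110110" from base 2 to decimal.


Input: "1100110110" in base 2
Positional expansion:
  Digit '1' (value 1) x 2^9 = 512
  Digit '1' (value 1) x 2^8 = 256
  Digit '0' (value 0) x 2^7 = 0
  Digit '0' (value 0) x 2^6 = 0
  Digit '1' (value 1) x 2^5 = 32
  Digit '1' (value 1) x 2^4 = 16
  Digit '0' (value 0) x 2^3 = 0
  Digit '1' (value 1) x 2^2 = 4
  Digit '1' (value 1) x 2^1 = 2
  Digit '0' (value 0) x 2^0 = 0
Sum = 822

822


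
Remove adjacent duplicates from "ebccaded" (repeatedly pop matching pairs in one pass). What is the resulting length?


Input: ebccaded
Stack-based adjacent duplicate removal:
  Read 'e': push. Stack: e
  Read 'b': push. Stack: eb
  Read 'c': push. Stack: ebc
  Read 'c': matches stack top 'c' => pop. Stack: eb
  Read 'a': push. Stack: eba
  Read 'd': push. Stack: ebad
  Read 'e': push. Stack: ebade
  Read 'd': push. Stack: ebaded
Final stack: "ebaded" (length 6)

6


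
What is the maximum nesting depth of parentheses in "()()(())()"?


Input: "()()(())()"
Tracking depth:
  Position 0 '(': depth becomes 1
  Position 1 ')': depth becomes 0
  Position 2 '(': depth becomes 1
  Position 3 ')': depth becomes 0
  Position 4 '(': depth becomes 1
  Position 5 '(': depth becomes 2
  Position 6 ')': depth becomes 1
  Position 7 ')': depth becomes 0
  Position 8 '(': depth becomes 1
  Position 9 ')': depth becomes 0
Maximum depth reached: 2

2


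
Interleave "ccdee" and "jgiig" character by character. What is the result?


Interleaving "ccdee" and "jgiig":
  Position 0: 'c' from first, 'j' from second => "cj"
  Position 1: 'c' from first, 'g' from second => "cg"
  Position 2: 'd' from first, 'i' from second => "di"
  Position 3: 'e' from first, 'i' from second => "ei"
  Position 4: 'e' from first, 'g' from second => "eg"
Result: cjcgdieieg

cjcgdieieg


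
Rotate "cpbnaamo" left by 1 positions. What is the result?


Input: "cpbnaamo", rotate left by 1
First 1 characters: "c"
Remaining characters: "pbnaamo"
Concatenate remaining + first: "pbnaamo" + "c" = "pbnaamoc"

pbnaamoc


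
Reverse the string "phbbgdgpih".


Input: phbbgdgpih
Reading characters right to left:
  Position 9: 'h'
  Position 8: 'i'
  Position 7: 'p'
  Position 6: 'g'
  Position 5: 'd'
  Position 4: 'g'
  Position 3: 'b'
  Position 2: 'b'
  Position 1: 'h'
  Position 0: 'p'
Reversed: hipgdgbbhp

hipgdgbbhp


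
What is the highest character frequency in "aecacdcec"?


Input: aecacdcec
Character counts:
  'a': 2
  'c': 4
  'd': 1
  'e': 2
Maximum frequency: 4

4


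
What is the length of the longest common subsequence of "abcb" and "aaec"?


LCS of "abcb" and "aaec"
DP table:
           a    a    e    c
      0    0    0    0    0
  a   0    1    1    1    1
  b   0    1    1    1    1
  c   0    1    1    1    2
  b   0    1    1    1    2
LCS length = dp[4][4] = 2

2


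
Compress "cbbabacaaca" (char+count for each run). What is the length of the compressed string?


Input: cbbabacaaca
Runs:
  'c' x 1 => "c1"
  'b' x 2 => "b2"
  'a' x 1 => "a1"
  'b' x 1 => "b1"
  'a' x 1 => "a1"
  'c' x 1 => "c1"
  'a' x 2 => "a2"
  'c' x 1 => "c1"
  'a' x 1 => "a1"
Compressed: "c1b2a1b1a1c1a2c1a1"
Compressed length: 18

18


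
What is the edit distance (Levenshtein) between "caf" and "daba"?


Computing edit distance: "caf" -> "daba"
DP table:
           d    a    b    a
      0    1    2    3    4
  c   1    1    2    3    4
  a   2    2    1    2    3
  f   3    3    2    2    3
Edit distance = dp[3][4] = 3

3


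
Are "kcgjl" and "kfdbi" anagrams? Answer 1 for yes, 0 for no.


Strings: "kcgjl", "kfdbi"
Sorted first:  cgjkl
Sorted second: bdfik
Differ at position 0: 'c' vs 'b' => not anagrams

0


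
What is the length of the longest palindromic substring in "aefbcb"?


Input: "aefbcb"
Checking substrings for palindromes:
  [3:6] "bcb" (len 3) => palindrome
Longest palindromic substring: "bcb" with length 3

3


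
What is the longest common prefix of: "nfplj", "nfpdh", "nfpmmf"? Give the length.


Words: nfplj, nfpdh, nfpmmf
  Position 0: all 'n' => match
  Position 1: all 'f' => match
  Position 2: all 'p' => match
  Position 3: ('l', 'd', 'm') => mismatch, stop
LCP = "nfp" (length 3)

3


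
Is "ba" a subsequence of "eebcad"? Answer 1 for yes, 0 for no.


Check if "ba" is a subsequence of "eebcad"
Greedy scan:
  Position 0 ('e'): no match needed
  Position 1 ('e'): no match needed
  Position 2 ('b'): matches sub[0] = 'b'
  Position 3 ('c'): no match needed
  Position 4 ('a'): matches sub[1] = 'a'
  Position 5 ('d'): no match needed
All 2 characters matched => is a subsequence

1


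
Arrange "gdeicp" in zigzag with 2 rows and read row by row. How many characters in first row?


Zigzag "gdeicp" into 2 rows:
Placing characters:
  'g' => row 0
  'd' => row 1
  'e' => row 0
  'i' => row 1
  'c' => row 0
  'p' => row 1
Rows:
  Row 0: "gec"
  Row 1: "dip"
First row length: 3

3


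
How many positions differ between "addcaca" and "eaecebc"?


Comparing "addcaca" and "eaecebc" position by position:
  Position 0: 'a' vs 'e' => DIFFER
  Position 1: 'd' vs 'a' => DIFFER
  Position 2: 'd' vs 'e' => DIFFER
  Position 3: 'c' vs 'c' => same
  Position 4: 'a' vs 'e' => DIFFER
  Position 5: 'c' vs 'b' => DIFFER
  Position 6: 'a' vs 'c' => DIFFER
Positions that differ: 6

6


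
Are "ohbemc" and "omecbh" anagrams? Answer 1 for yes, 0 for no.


Strings: "ohbemc", "omecbh"
Sorted first:  bcehmo
Sorted second: bcehmo
Sorted forms match => anagrams

1


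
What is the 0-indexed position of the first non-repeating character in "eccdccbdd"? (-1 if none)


Input: eccdccbdd
Character frequencies:
  'b': 1
  'c': 4
  'd': 3
  'e': 1
Scanning left to right for freq == 1:
  Position 0 ('e'): unique! => answer = 0

0


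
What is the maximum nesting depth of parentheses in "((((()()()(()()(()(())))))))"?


Input: "((((()()()(()()(()(())))))))"
Tracking depth:
  Position 0 '(': depth becomes 1
  Position 1 '(': depth becomes 2
  Position 2 '(': depth becomes 3
  Position 3 '(': depth becomes 4
  Position 4 '(': depth becomes 5
  Position 5 ')': depth becomes 4
  Position 6 '(': depth becomes 5
  Position 7 ')': depth becomes 4
  Position 8 '(': depth becomes 5
  Position 9 ')': depth becomes 4
  Position 10 '(': depth becomes 5
  Position 11 '(': depth becomes 6
  Position 12 ')': depth becomes 5
  Position 13 '(': depth becomes 6
  Position 14 ')': depth becomes 5
  Position 15 '(': depth becomes 6
  Position 16 '(': depth becomes 7
  Position 17 ')': depth becomes 6
  Position 18 '(': depth becomes 7
  Position 19 '(': depth becomes 8
  Position 20 ')': depth becomes 7
  Position 21 ')': depth becomes 6
  Position 22 ')': depth becomes 5
  Position 23 ')': depth becomes 4
  Position 24 ')': depth becomes 3
  Position 25 ')': depth becomes 2
  Position 26 ')': depth becomes 1
  Position 27 ')': depth becomes 0
Maximum depth reached: 8

8


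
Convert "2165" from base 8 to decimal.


Input: "2165" in base 8
Positional expansion:
  Digit '2' (value 2) x 8^3 = 1024
  Digit '1' (value 1) x 8^2 = 64
  Digit '6' (value 6) x 8^1 = 48
  Digit '5' (value 5) x 8^0 = 5
Sum = 1141

1141


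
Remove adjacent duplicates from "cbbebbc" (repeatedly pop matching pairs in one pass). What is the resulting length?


Input: cbbebbc
Stack-based adjacent duplicate removal:
  Read 'c': push. Stack: c
  Read 'b': push. Stack: cb
  Read 'b': matches stack top 'b' => pop. Stack: c
  Read 'e': push. Stack: ce
  Read 'b': push. Stack: ceb
  Read 'b': matches stack top 'b' => pop. Stack: ce
  Read 'c': push. Stack: cec
Final stack: "cec" (length 3)

3


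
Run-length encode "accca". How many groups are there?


Input: accca
Scanning for consecutive runs:
  Group 1: 'a' x 1 (positions 0-0)
  Group 2: 'c' x 3 (positions 1-3)
  Group 3: 'a' x 1 (positions 4-4)
Total groups: 3

3


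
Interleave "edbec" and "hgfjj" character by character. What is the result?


Interleaving "edbec" and "hgfjj":
  Position 0: 'e' from first, 'h' from second => "eh"
  Position 1: 'd' from first, 'g' from second => "dg"
  Position 2: 'b' from first, 'f' from second => "bf"
  Position 3: 'e' from first, 'j' from second => "ej"
  Position 4: 'c' from first, 'j' from second => "cj"
Result: ehdgbfejcj

ehdgbfejcj


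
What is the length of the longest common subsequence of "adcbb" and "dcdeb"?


LCS of "adcbb" and "dcdeb"
DP table:
           d    c    d    e    b
      0    0    0    0    0    0
  a   0    0    0    0    0    0
  d   0    1    1    1    1    1
  c   0    1    2    2    2    2
  b   0    1    2    2    2    3
  b   0    1    2    2    2    3
LCS length = dp[5][5] = 3

3


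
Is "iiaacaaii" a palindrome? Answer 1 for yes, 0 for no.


Input: iiaacaaii
Reversed: iiaacaaii
  Compare pos 0 ('i') with pos 8 ('i'): match
  Compare pos 1 ('i') with pos 7 ('i'): match
  Compare pos 2 ('a') with pos 6 ('a'): match
  Compare pos 3 ('a') with pos 5 ('a'): match
Result: palindrome

1


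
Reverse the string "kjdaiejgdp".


Input: kjdaiejgdp
Reading characters right to left:
  Position 9: 'p'
  Position 8: 'd'
  Position 7: 'g'
  Position 6: 'j'
  Position 5: 'e'
  Position 4: 'i'
  Position 3: 'a'
  Position 2: 'd'
  Position 1: 'j'
  Position 0: 'k'
Reversed: pdgjeiadjk

pdgjeiadjk


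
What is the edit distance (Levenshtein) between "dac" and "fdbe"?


Computing edit distance: "dac" -> "fdbe"
DP table:
           f    d    b    e
      0    1    2    3    4
  d   1    1    1    2    3
  a   2    2    2    2    3
  c   3    3    3    3    3
Edit distance = dp[3][4] = 3

3


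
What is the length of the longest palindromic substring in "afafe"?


Input: "afafe"
Checking substrings for palindromes:
  [0:3] "afa" (len 3) => palindrome
  [1:4] "faf" (len 3) => palindrome
Longest palindromic substring: "afa" with length 3

3


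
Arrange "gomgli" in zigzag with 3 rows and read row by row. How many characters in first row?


Zigzag "gomgli" into 3 rows:
Placing characters:
  'g' => row 0
  'o' => row 1
  'm' => row 2
  'g' => row 1
  'l' => row 0
  'i' => row 1
Rows:
  Row 0: "gl"
  Row 1: "ogi"
  Row 2: "m"
First row length: 2

2


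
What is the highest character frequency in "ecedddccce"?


Input: ecedddccce
Character counts:
  'c': 4
  'd': 3
  'e': 3
Maximum frequency: 4

4


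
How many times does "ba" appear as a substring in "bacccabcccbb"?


Searching for "ba" in "bacccabcccbb"
Scanning each position:
  Position 0: "ba" => MATCH
  Position 1: "ac" => no
  Position 2: "cc" => no
  Position 3: "cc" => no
  Position 4: "ca" => no
  Position 5: "ab" => no
  Position 6: "bc" => no
  Position 7: "cc" => no
  Position 8: "cc" => no
  Position 9: "cb" => no
  Position 10: "bb" => no
Total occurrences: 1

1


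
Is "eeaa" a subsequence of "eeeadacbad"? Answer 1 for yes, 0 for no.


Check if "eeaa" is a subsequence of "eeeadacbad"
Greedy scan:
  Position 0 ('e'): matches sub[0] = 'e'
  Position 1 ('e'): matches sub[1] = 'e'
  Position 2 ('e'): no match needed
  Position 3 ('a'): matches sub[2] = 'a'
  Position 4 ('d'): no match needed
  Position 5 ('a'): matches sub[3] = 'a'
  Position 6 ('c'): no match needed
  Position 7 ('b'): no match needed
  Position 8 ('a'): no match needed
  Position 9 ('d'): no match needed
All 4 characters matched => is a subsequence

1


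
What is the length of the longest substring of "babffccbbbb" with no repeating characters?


Input: "babffccbbbb"
Sliding window (track last position of each char):
  Position 0 ('b'): window [0,0] length 1 -- new best
  Position 1 ('a'): window [0,1] length 2 -- new best
  Position 2 ('b'): repeat (last at 0), move window start to 1
  Position 2 ('b'): window [1,2] length 2
  Position 3 ('f'): window [1,3] length 3 -- new best
  Position 4 ('f'): repeat (last at 3), move window start to 4
  Position 4 ('f'): window [4,4] length 1
  Position 5 ('c'): window [4,5] length 2
  Position 6 ('c'): repeat (last at 5), move window start to 6
  Position 6 ('c'): window [6,6] length 1
  Position 7 ('b'): window [6,7] length 2
  Position 8 ('b'): repeat (last at 7), move window start to 8
  Position 8 ('b'): window [8,8] length 1
  Position 9 ('b'): repeat (last at 8), move window start to 9
  Position 9 ('b'): window [9,9] length 1
  Position 10 ('b'): repeat (last at 9), move window start to 10
  Position 10 ('b'): window [10,10] length 1
Longest substring with no repeats: "abf" with length 3

3


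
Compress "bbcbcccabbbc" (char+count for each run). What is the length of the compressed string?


Input: bbcbcccabbbc
Runs:
  'b' x 2 => "b2"
  'c' x 1 => "c1"
  'b' x 1 => "b1"
  'c' x 3 => "c3"
  'a' x 1 => "a1"
  'b' x 3 => "b3"
  'c' x 1 => "c1"
Compressed: "b2c1b1c3a1b3c1"
Compressed length: 14

14


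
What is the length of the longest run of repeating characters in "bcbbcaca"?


Input: "bcbbcaca"
Scanning for longest run:
  Position 1 ('c'): new char, reset run to 1
  Position 2 ('b'): new char, reset run to 1
  Position 3 ('b'): continues run of 'b', length=2
  Position 4 ('c'): new char, reset run to 1
  Position 5 ('a'): new char, reset run to 1
  Position 6 ('c'): new char, reset run to 1
  Position 7 ('a'): new char, reset run to 1
Longest run: 'b' with length 2

2


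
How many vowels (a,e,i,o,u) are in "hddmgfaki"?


Input: hddmgfaki
Checking each character:
  'h' at position 0: consonant
  'd' at position 1: consonant
  'd' at position 2: consonant
  'm' at position 3: consonant
  'g' at position 4: consonant
  'f' at position 5: consonant
  'a' at position 6: vowel (running total: 1)
  'k' at position 7: consonant
  'i' at position 8: vowel (running total: 2)
Total vowels: 2

2


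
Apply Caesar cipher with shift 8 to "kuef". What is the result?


Caesar cipher: shift "kuef" by 8
  'k' (pos 10) + 8 = pos 18 = 's'
  'u' (pos 20) + 8 = pos 2 = 'c'
  'e' (pos 4) + 8 = pos 12 = 'm'
  'f' (pos 5) + 8 = pos 13 = 'n'
Result: scmn

scmn


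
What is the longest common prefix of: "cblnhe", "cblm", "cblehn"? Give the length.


Words: cblnhe, cblm, cblehn
  Position 0: all 'c' => match
  Position 1: all 'b' => match
  Position 2: all 'l' => match
  Position 3: ('n', 'm', 'e') => mismatch, stop
LCP = "cbl" (length 3)

3


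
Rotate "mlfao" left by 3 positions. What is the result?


Input: "mlfao", rotate left by 3
First 3 characters: "mlf"
Remaining characters: "ao"
Concatenate remaining + first: "ao" + "mlf" = "aomlf"

aomlf


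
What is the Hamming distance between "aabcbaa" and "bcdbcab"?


Comparing "aabcbaa" and "bcdbcab" position by position:
  Position 0: 'a' vs 'b' => differ
  Position 1: 'a' vs 'c' => differ
  Position 2: 'b' vs 'd' => differ
  Position 3: 'c' vs 'b' => differ
  Position 4: 'b' vs 'c' => differ
  Position 5: 'a' vs 'a' => same
  Position 6: 'a' vs 'b' => differ
Total differences (Hamming distance): 6

6


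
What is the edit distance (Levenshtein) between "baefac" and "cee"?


Computing edit distance: "baefac" -> "cee"
DP table:
           c    e    e
      0    1    2    3
  b   1    1    2    3
  a   2    2    2    3
  e   3    3    2    2
  f   4    4    3    3
  a   5    5    4    4
  c   6    5    5    5
Edit distance = dp[6][3] = 5

5


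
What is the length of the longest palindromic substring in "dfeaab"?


Input: "dfeaab"
Checking substrings for palindromes:
  [3:5] "aa" (len 2) => palindrome
Longest palindromic substring: "aa" with length 2

2


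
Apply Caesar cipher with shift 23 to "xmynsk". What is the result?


Caesar cipher: shift "xmynsk" by 23
  'x' (pos 23) + 23 = pos 20 = 'u'
  'm' (pos 12) + 23 = pos 9 = 'j'
  'y' (pos 24) + 23 = pos 21 = 'v'
  'n' (pos 13) + 23 = pos 10 = 'k'
  's' (pos 18) + 23 = pos 15 = 'p'
  'k' (pos 10) + 23 = pos 7 = 'h'
Result: ujvkph

ujvkph


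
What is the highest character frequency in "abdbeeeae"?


Input: abdbeeeae
Character counts:
  'a': 2
  'b': 2
  'd': 1
  'e': 4
Maximum frequency: 4

4


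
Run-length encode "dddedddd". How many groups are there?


Input: dddedddd
Scanning for consecutive runs:
  Group 1: 'd' x 3 (positions 0-2)
  Group 2: 'e' x 1 (positions 3-3)
  Group 3: 'd' x 4 (positions 4-7)
Total groups: 3

3


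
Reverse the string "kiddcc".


Input: kiddcc
Reading characters right to left:
  Position 5: 'c'
  Position 4: 'c'
  Position 3: 'd'
  Position 2: 'd'
  Position 1: 'i'
  Position 0: 'k'
Reversed: ccddik

ccddik


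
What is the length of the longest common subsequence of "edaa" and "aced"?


LCS of "edaa" and "aced"
DP table:
           a    c    e    d
      0    0    0    0    0
  e   0    0    0    1    1
  d   0    0    0    1    2
  a   0    1    1    1    2
  a   0    1    1    1    2
LCS length = dp[4][4] = 2

2


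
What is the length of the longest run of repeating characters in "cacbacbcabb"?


Input: "cacbacbcabb"
Scanning for longest run:
  Position 1 ('a'): new char, reset run to 1
  Position 2 ('c'): new char, reset run to 1
  Position 3 ('b'): new char, reset run to 1
  Position 4 ('a'): new char, reset run to 1
  Position 5 ('c'): new char, reset run to 1
  Position 6 ('b'): new char, reset run to 1
  Position 7 ('c'): new char, reset run to 1
  Position 8 ('a'): new char, reset run to 1
  Position 9 ('b'): new char, reset run to 1
  Position 10 ('b'): continues run of 'b', length=2
Longest run: 'b' with length 2

2


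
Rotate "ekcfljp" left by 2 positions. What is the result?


Input: "ekcfljp", rotate left by 2
First 2 characters: "ek"
Remaining characters: "cfljp"
Concatenate remaining + first: "cfljp" + "ek" = "cfljpek"

cfljpek


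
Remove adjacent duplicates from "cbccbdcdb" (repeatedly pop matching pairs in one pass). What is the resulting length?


Input: cbccbdcdb
Stack-based adjacent duplicate removal:
  Read 'c': push. Stack: c
  Read 'b': push. Stack: cb
  Read 'c': push. Stack: cbc
  Read 'c': matches stack top 'c' => pop. Stack: cb
  Read 'b': matches stack top 'b' => pop. Stack: c
  Read 'd': push. Stack: cd
  Read 'c': push. Stack: cdc
  Read 'd': push. Stack: cdcd
  Read 'b': push. Stack: cdcdb
Final stack: "cdcdb" (length 5)

5


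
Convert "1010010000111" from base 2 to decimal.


Input: "1010010000111" in base 2
Positional expansion:
  Digit '1' (value 1) x 2^12 = 4096
  Digit '0' (value 0) x 2^11 = 0
  Digit '1' (value 1) x 2^10 = 1024
  Digit '0' (value 0) x 2^9 = 0
  Digit '0' (value 0) x 2^8 = 0
  Digit '1' (value 1) x 2^7 = 128
  Digit '0' (value 0) x 2^6 = 0
  Digit '0' (value 0) x 2^5 = 0
  Digit '0' (value 0) x 2^4 = 0
  Digit '0' (value 0) x 2^3 = 0
  Digit '1' (value 1) x 2^2 = 4
  Digit '1' (value 1) x 2^1 = 2
  Digit '1' (value 1) x 2^0 = 1
Sum = 5255

5255


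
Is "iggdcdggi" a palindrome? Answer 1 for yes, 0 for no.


Input: iggdcdggi
Reversed: iggdcdggi
  Compare pos 0 ('i') with pos 8 ('i'): match
  Compare pos 1 ('g') with pos 7 ('g'): match
  Compare pos 2 ('g') with pos 6 ('g'): match
  Compare pos 3 ('d') with pos 5 ('d'): match
Result: palindrome

1


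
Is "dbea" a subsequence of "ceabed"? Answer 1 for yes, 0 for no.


Check if "dbea" is a subsequence of "ceabed"
Greedy scan:
  Position 0 ('c'): no match needed
  Position 1 ('e'): no match needed
  Position 2 ('a'): no match needed
  Position 3 ('b'): no match needed
  Position 4 ('e'): no match needed
  Position 5 ('d'): matches sub[0] = 'd'
Only matched 1/4 characters => not a subsequence

0


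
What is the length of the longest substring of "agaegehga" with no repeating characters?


Input: "agaegehga"
Sliding window (track last position of each char):
  Position 0 ('a'): window [0,0] length 1 -- new best
  Position 1 ('g'): window [0,1] length 2 -- new best
  Position 2 ('a'): repeat (last at 0), move window start to 1
  Position 2 ('a'): window [1,2] length 2
  Position 3 ('e'): window [1,3] length 3 -- new best
  Position 4 ('g'): repeat (last at 1), move window start to 2
  Position 4 ('g'): window [2,4] length 3
  Position 5 ('e'): repeat (last at 3), move window start to 4
  Position 5 ('e'): window [4,5] length 2
  Position 6 ('h'): window [4,6] length 3
  Position 7 ('g'): repeat (last at 4), move window start to 5
  Position 7 ('g'): window [5,7] length 3
  Position 8 ('a'): window [5,8] length 4 -- new best
Longest substring with no repeats: "ehga" with length 4

4


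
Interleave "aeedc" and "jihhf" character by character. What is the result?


Interleaving "aeedc" and "jihhf":
  Position 0: 'a' from first, 'j' from second => "aj"
  Position 1: 'e' from first, 'i' from second => "ei"
  Position 2: 'e' from first, 'h' from second => "eh"
  Position 3: 'd' from first, 'h' from second => "dh"
  Position 4: 'c' from first, 'f' from second => "cf"
Result: ajeiehdhcf

ajeiehdhcf


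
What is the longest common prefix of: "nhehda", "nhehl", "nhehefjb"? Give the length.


Words: nhehda, nhehl, nhehefjb
  Position 0: all 'n' => match
  Position 1: all 'h' => match
  Position 2: all 'e' => match
  Position 3: all 'h' => match
  Position 4: ('d', 'l', 'e') => mismatch, stop
LCP = "nheh" (length 4)

4


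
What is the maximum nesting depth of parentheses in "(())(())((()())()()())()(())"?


Input: "(())(())((()())()()())()(())"
Tracking depth:
  Position 0 '(': depth becomes 1
  Position 1 '(': depth becomes 2
  Position 2 ')': depth becomes 1
  Position 3 ')': depth becomes 0
  Position 4 '(': depth becomes 1
  Position 5 '(': depth becomes 2
  Position 6 ')': depth becomes 1
  Position 7 ')': depth becomes 0
  Position 8 '(': depth becomes 1
  Position 9 '(': depth becomes 2
  Position 10 '(': depth becomes 3
  Position 11 ')': depth becomes 2
  Position 12 '(': depth becomes 3
  Position 13 ')': depth becomes 2
  Position 14 ')': depth becomes 1
  Position 15 '(': depth becomes 2
  Position 16 ')': depth becomes 1
  Position 17 '(': depth becomes 2
  Position 18 ')': depth becomes 1
  Position 19 '(': depth becomes 2
  Position 20 ')': depth becomes 1
  Position 21 ')': depth becomes 0
  Position 22 '(': depth becomes 1
  Position 23 ')': depth becomes 0
  Position 24 '(': depth becomes 1
  Position 25 '(': depth becomes 2
  Position 26 ')': depth becomes 1
  Position 27 ')': depth becomes 0
Maximum depth reached: 3

3


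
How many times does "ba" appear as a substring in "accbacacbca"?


Searching for "ba" in "accbacacbca"
Scanning each position:
  Position 0: "ac" => no
  Position 1: "cc" => no
  Position 2: "cb" => no
  Position 3: "ba" => MATCH
  Position 4: "ac" => no
  Position 5: "ca" => no
  Position 6: "ac" => no
  Position 7: "cb" => no
  Position 8: "bc" => no
  Position 9: "ca" => no
Total occurrences: 1

1


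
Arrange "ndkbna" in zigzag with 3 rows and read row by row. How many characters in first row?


Zigzag "ndkbna" into 3 rows:
Placing characters:
  'n' => row 0
  'd' => row 1
  'k' => row 2
  'b' => row 1
  'n' => row 0
  'a' => row 1
Rows:
  Row 0: "nn"
  Row 1: "dba"
  Row 2: "k"
First row length: 2

2


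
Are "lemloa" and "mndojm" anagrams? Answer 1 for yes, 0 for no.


Strings: "lemloa", "mndojm"
Sorted first:  aellmo
Sorted second: djmmno
Differ at position 0: 'a' vs 'd' => not anagrams

0


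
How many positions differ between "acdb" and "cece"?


Comparing "acdb" and "cece" position by position:
  Position 0: 'a' vs 'c' => DIFFER
  Position 1: 'c' vs 'e' => DIFFER
  Position 2: 'd' vs 'c' => DIFFER
  Position 3: 'b' vs 'e' => DIFFER
Positions that differ: 4

4


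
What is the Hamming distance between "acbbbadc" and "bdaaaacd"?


Comparing "acbbbadc" and "bdaaaacd" position by position:
  Position 0: 'a' vs 'b' => differ
  Position 1: 'c' vs 'd' => differ
  Position 2: 'b' vs 'a' => differ
  Position 3: 'b' vs 'a' => differ
  Position 4: 'b' vs 'a' => differ
  Position 5: 'a' vs 'a' => same
  Position 6: 'd' vs 'c' => differ
  Position 7: 'c' vs 'd' => differ
Total differences (Hamming distance): 7

7


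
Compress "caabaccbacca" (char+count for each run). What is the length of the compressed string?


Input: caabaccbacca
Runs:
  'c' x 1 => "c1"
  'a' x 2 => "a2"
  'b' x 1 => "b1"
  'a' x 1 => "a1"
  'c' x 2 => "c2"
  'b' x 1 => "b1"
  'a' x 1 => "a1"
  'c' x 2 => "c2"
  'a' x 1 => "a1"
Compressed: "c1a2b1a1c2b1a1c2a1"
Compressed length: 18

18


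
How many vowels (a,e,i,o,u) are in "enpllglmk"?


Input: enpllglmk
Checking each character:
  'e' at position 0: vowel (running total: 1)
  'n' at position 1: consonant
  'p' at position 2: consonant
  'l' at position 3: consonant
  'l' at position 4: consonant
  'g' at position 5: consonant
  'l' at position 6: consonant
  'm' at position 7: consonant
  'k' at position 8: consonant
Total vowels: 1

1


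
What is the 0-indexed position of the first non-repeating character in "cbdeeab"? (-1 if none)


Input: cbdeeab
Character frequencies:
  'a': 1
  'b': 2
  'c': 1
  'd': 1
  'e': 2
Scanning left to right for freq == 1:
  Position 0 ('c'): unique! => answer = 0

0


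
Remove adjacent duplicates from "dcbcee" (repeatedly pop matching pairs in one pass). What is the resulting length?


Input: dcbcee
Stack-based adjacent duplicate removal:
  Read 'd': push. Stack: d
  Read 'c': push. Stack: dc
  Read 'b': push. Stack: dcb
  Read 'c': push. Stack: dcbc
  Read 'e': push. Stack: dcbce
  Read 'e': matches stack top 'e' => pop. Stack: dcbc
Final stack: "dcbc" (length 4)

4


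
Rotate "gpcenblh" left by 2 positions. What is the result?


Input: "gpcenblh", rotate left by 2
First 2 characters: "gp"
Remaining characters: "cenblh"
Concatenate remaining + first: "cenblh" + "gp" = "cenblhgp"

cenblhgp


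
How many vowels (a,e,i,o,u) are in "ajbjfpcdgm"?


Input: ajbjfpcdgm
Checking each character:
  'a' at position 0: vowel (running total: 1)
  'j' at position 1: consonant
  'b' at position 2: consonant
  'j' at position 3: consonant
  'f' at position 4: consonant
  'p' at position 5: consonant
  'c' at position 6: consonant
  'd' at position 7: consonant
  'g' at position 8: consonant
  'm' at position 9: consonant
Total vowels: 1

1


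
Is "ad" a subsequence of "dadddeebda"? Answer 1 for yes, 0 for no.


Check if "ad" is a subsequence of "dadddeebda"
Greedy scan:
  Position 0 ('d'): no match needed
  Position 1 ('a'): matches sub[0] = 'a'
  Position 2 ('d'): matches sub[1] = 'd'
  Position 3 ('d'): no match needed
  Position 4 ('d'): no match needed
  Position 5 ('e'): no match needed
  Position 6 ('e'): no match needed
  Position 7 ('b'): no match needed
  Position 8 ('d'): no match needed
  Position 9 ('a'): no match needed
All 2 characters matched => is a subsequence

1


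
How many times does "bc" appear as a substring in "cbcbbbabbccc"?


Searching for "bc" in "cbcbbbabbccc"
Scanning each position:
  Position 0: "cb" => no
  Position 1: "bc" => MATCH
  Position 2: "cb" => no
  Position 3: "bb" => no
  Position 4: "bb" => no
  Position 5: "ba" => no
  Position 6: "ab" => no
  Position 7: "bb" => no
  Position 8: "bc" => MATCH
  Position 9: "cc" => no
  Position 10: "cc" => no
Total occurrences: 2

2


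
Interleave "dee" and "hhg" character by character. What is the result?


Interleaving "dee" and "hhg":
  Position 0: 'd' from first, 'h' from second => "dh"
  Position 1: 'e' from first, 'h' from second => "eh"
  Position 2: 'e' from first, 'g' from second => "eg"
Result: dheheg

dheheg


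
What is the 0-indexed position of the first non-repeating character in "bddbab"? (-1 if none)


Input: bddbab
Character frequencies:
  'a': 1
  'b': 3
  'd': 2
Scanning left to right for freq == 1:
  Position 0 ('b'): freq=3, skip
  Position 1 ('d'): freq=2, skip
  Position 2 ('d'): freq=2, skip
  Position 3 ('b'): freq=3, skip
  Position 4 ('a'): unique! => answer = 4

4


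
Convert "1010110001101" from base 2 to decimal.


Input: "1010110001101" in base 2
Positional expansion:
  Digit '1' (value 1) x 2^12 = 4096
  Digit '0' (value 0) x 2^11 = 0
  Digit '1' (value 1) x 2^10 = 1024
  Digit '0' (value 0) x 2^9 = 0
  Digit '1' (value 1) x 2^8 = 256
  Digit '1' (value 1) x 2^7 = 128
  Digit '0' (value 0) x 2^6 = 0
  Digit '0' (value 0) x 2^5 = 0
  Digit '0' (value 0) x 2^4 = 0
  Digit '1' (value 1) x 2^3 = 8
  Digit '1' (value 1) x 2^2 = 4
  Digit '0' (value 0) x 2^1 = 0
  Digit '1' (value 1) x 2^0 = 1
Sum = 5517

5517


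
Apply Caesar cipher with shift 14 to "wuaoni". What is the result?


Caesar cipher: shift "wuaoni" by 14
  'w' (pos 22) + 14 = pos 10 = 'k'
  'u' (pos 20) + 14 = pos 8 = 'i'
  'a' (pos 0) + 14 = pos 14 = 'o'
  'o' (pos 14) + 14 = pos 2 = 'c'
  'n' (pos 13) + 14 = pos 1 = 'b'
  'i' (pos 8) + 14 = pos 22 = 'w'
Result: kiocbw

kiocbw


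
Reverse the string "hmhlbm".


Input: hmhlbm
Reading characters right to left:
  Position 5: 'm'
  Position 4: 'b'
  Position 3: 'l'
  Position 2: 'h'
  Position 1: 'm'
  Position 0: 'h'
Reversed: mblhmh

mblhmh


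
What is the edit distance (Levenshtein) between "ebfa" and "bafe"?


Computing edit distance: "ebfa" -> "bafe"
DP table:
           b    a    f    e
      0    1    2    3    4
  e   1    1    2    3    3
  b   2    1    2    3    4
  f   3    2    2    2    3
  a   4    3    2    3    3
Edit distance = dp[4][4] = 3

3


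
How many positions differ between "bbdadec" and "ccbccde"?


Comparing "bbdadec" and "ccbccde" position by position:
  Position 0: 'b' vs 'c' => DIFFER
  Position 1: 'b' vs 'c' => DIFFER
  Position 2: 'd' vs 'b' => DIFFER
  Position 3: 'a' vs 'c' => DIFFER
  Position 4: 'd' vs 'c' => DIFFER
  Position 5: 'e' vs 'd' => DIFFER
  Position 6: 'c' vs 'e' => DIFFER
Positions that differ: 7

7


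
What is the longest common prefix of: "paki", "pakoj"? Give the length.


Words: paki, pakoj
  Position 0: all 'p' => match
  Position 1: all 'a' => match
  Position 2: all 'k' => match
  Position 3: ('i', 'o') => mismatch, stop
LCP = "pak" (length 3)

3


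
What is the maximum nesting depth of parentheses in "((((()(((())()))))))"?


Input: "((((()(((())()))))))"
Tracking depth:
  Position 0 '(': depth becomes 1
  Position 1 '(': depth becomes 2
  Position 2 '(': depth becomes 3
  Position 3 '(': depth becomes 4
  Position 4 '(': depth becomes 5
  Position 5 ')': depth becomes 4
  Position 6 '(': depth becomes 5
  Position 7 '(': depth becomes 6
  Position 8 '(': depth becomes 7
  Position 9 '(': depth becomes 8
  Position 10 ')': depth becomes 7
  Position 11 ')': depth becomes 6
  Position 12 '(': depth becomes 7
  Position 13 ')': depth becomes 6
  Position 14 ')': depth becomes 5
  Position 15 ')': depth becomes 4
  Position 16 ')': depth becomes 3
  Position 17 ')': depth becomes 2
  Position 18 ')': depth becomes 1
  Position 19 ')': depth becomes 0
Maximum depth reached: 8

8


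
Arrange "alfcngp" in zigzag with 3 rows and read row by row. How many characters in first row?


Zigzag "alfcngp" into 3 rows:
Placing characters:
  'a' => row 0
  'l' => row 1
  'f' => row 2
  'c' => row 1
  'n' => row 0
  'g' => row 1
  'p' => row 2
Rows:
  Row 0: "an"
  Row 1: "lcg"
  Row 2: "fp"
First row length: 2

2


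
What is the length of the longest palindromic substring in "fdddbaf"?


Input: "fdddbaf"
Checking substrings for palindromes:
  [1:4] "ddd" (len 3) => palindrome
  [1:3] "dd" (len 2) => palindrome
  [2:4] "dd" (len 2) => palindrome
Longest palindromic substring: "ddd" with length 3

3


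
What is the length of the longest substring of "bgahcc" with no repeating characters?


Input: "bgahcc"
Sliding window (track last position of each char):
  Position 0 ('b'): window [0,0] length 1 -- new best
  Position 1 ('g'): window [0,1] length 2 -- new best
  Position 2 ('a'): window [0,2] length 3 -- new best
  Position 3 ('h'): window [0,3] length 4 -- new best
  Position 4 ('c'): window [0,4] length 5 -- new best
  Position 5 ('c'): repeat (last at 4), move window start to 5
  Position 5 ('c'): window [5,5] length 1
Longest substring with no repeats: "bgahc" with length 5

5


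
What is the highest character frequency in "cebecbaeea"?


Input: cebecbaeea
Character counts:
  'a': 2
  'b': 2
  'c': 2
  'e': 4
Maximum frequency: 4

4


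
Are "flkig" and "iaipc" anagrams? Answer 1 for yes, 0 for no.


Strings: "flkig", "iaipc"
Sorted first:  fgikl
Sorted second: aciip
Differ at position 0: 'f' vs 'a' => not anagrams

0


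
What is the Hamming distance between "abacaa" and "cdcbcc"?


Comparing "abacaa" and "cdcbcc" position by position:
  Position 0: 'a' vs 'c' => differ
  Position 1: 'b' vs 'd' => differ
  Position 2: 'a' vs 'c' => differ
  Position 3: 'c' vs 'b' => differ
  Position 4: 'a' vs 'c' => differ
  Position 5: 'a' vs 'c' => differ
Total differences (Hamming distance): 6

6
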